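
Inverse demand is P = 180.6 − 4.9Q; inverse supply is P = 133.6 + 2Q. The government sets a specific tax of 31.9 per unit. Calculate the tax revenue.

69.81

Competitive equilibrium: 180.6 − 4.9Q = 133.6 + 2Q → Q* = 6.8116, P* = 147.2232.
With the tax, the buyer price exceeds the seller price by 31.9: (180.6 − 4.9Q) − (133.6 + 2Q) = 31.9 → Q' = 2.1884.
Tax revenue = 31.9 × 2.1884 = 69.81.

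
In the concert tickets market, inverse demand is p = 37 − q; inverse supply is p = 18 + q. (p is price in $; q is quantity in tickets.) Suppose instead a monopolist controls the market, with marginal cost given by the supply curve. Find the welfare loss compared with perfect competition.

Competitive equilibrium: 37 − q = 18 + q → q* = 9.5, p* = 27.5.
Marginal revenue: MR = 37 − 2q. Set MR = MC: 37 − 2q = 18 + q → q_m = 6.3333.
Price p_m = 37 − 1·6.3333 = 30.6667; MC(q_m) = 18 + 1·6.3333 = 24.3333.
Competitive q* = 9.5, so Δq = 3.1667; wedge = 30.6667 − 24.3333 = 6.3334.
DWL = ½ × 3.1667 × 6.3334 = $10.03.

$10.03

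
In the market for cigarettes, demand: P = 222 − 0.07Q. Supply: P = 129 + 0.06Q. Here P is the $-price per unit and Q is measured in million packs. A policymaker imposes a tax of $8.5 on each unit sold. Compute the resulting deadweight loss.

Competitive equilibrium: 222 − 0.07Q = 129 + 0.06Q → Q* = 715.3846, P* = 171.9231.
With the tax, the buyer price exceeds the seller price by 8.5: (222 − 0.07Q) − (129 + 0.06Q) = 8.5 → Q' = 650.
ΔQ = 715.3846 − 650 = 65.3846; the wedge equals the tax, 8.5.
Welfare loss = ½ × 65.3846 × 8.5 = $277.88 million.

$277.88 million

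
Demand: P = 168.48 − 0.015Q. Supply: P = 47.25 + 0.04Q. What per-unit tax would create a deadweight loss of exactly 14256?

39.6

Competitive equilibrium: 168.48 − 0.015Q = 47.25 + 0.04Q → Q* = 2204.1818, P* = 135.4173.
A tax t gives ΔQ = t/0.055 and wedge t, so DWL = t²/0.11.
t²/0.11 = 14256 → t² = 1568.16 → t = 39.6.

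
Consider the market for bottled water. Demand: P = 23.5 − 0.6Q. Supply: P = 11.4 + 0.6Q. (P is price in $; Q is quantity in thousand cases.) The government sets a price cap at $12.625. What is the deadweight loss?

$38.80 thousand

Competitive equilibrium: 23.5 − 0.6Q = 11.4 + 0.6Q → Q* = 10.0833, P* = 17.45.
At the ceiling P = 12.625, quantity supplied = (12.625 − 11.4)/0.6 = 2.0417.
Willingness to pay at Q' = 2.0417: 23.5 − 0.6·2.0417 = 22.275.
ΔQ = 10.0833 − 2.0417 = 8.0416; wedge = 22.275 − 12.625 = 9.65.
Deadweight loss = ½ × 8.0416 × 9.65 = $38.80 thousand.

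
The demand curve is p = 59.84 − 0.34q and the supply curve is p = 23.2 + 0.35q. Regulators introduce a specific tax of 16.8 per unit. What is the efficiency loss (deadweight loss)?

Competitive equilibrium: 59.84 − 0.34q = 23.2 + 0.35q → q* = 53.1014, p* = 41.7855.
With the tax, the buyer price exceeds the seller price by 16.8: (59.84 − 0.34q) − (23.2 + 0.35q) = 16.8 → q' = 28.7536.
Δq = 53.1014 − 28.7536 = 24.3478; the wedge equals the tax, 16.8.
The triangle = ½ × 24.3478 × 16.8 = 204.52.

204.52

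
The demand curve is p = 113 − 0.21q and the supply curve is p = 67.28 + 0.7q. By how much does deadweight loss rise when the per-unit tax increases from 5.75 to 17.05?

141.56

Competitive equilibrium: 113 − 0.21q = 67.28 + 0.7q → q* = 50.2418, p* = 102.4492.
For a per-unit tax t: Δq = t/0.91, so DWL = ½·t·(t/0.91) = t²/1.82.
At t = 5.75: DWL = 18.166. At t = 17.05: DWL = 159.727.
Increase = 159.727 − 18.166 = 141.56.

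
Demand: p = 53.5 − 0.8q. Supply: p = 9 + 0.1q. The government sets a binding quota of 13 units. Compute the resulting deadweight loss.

Competitive equilibrium: 53.5 − 0.8q = 9 + 0.1q → q* = 49.4444, p* = 13.9444.
At q = 13: demand price = 53.5 − 0.8·13 = 43.1; supply price = 9 + 0.1·13 = 10.3.
Δq = 49.4444 − 13 = 36.4444; wedge = 43.1 − 10.3 = 32.8.
The triangle = ½ × 36.4444 × 32.8 = 597.69.

597.69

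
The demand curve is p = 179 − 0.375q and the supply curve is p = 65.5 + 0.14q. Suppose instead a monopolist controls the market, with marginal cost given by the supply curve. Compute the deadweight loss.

Competitive equilibrium: 179 − 0.375q = 65.5 + 0.14q → q* = 220.3883, p* = 96.3544.
Marginal revenue: MR = 179 − 0.75q. Set MR = MC: 179 − 0.75q = 65.5 + 0.14q → q_m = 127.5281.
Price p_m = 179 − 0.375·127.5281 = 131.177; MC(q_m) = 65.5 + 0.14·127.5281 = 83.3539.
Competitive q* = 220.3883, so Δq = 92.8602; wedge = 131.177 − 83.3539 = 47.8231.
Welfare loss = ½ × 92.8602 × 47.8231 = 2220.43.

2220.43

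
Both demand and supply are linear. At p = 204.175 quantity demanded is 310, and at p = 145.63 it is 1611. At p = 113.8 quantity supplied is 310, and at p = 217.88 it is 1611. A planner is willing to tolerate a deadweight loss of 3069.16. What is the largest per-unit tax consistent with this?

Demand slope = (145.63 − 204.175)/(1611 − 310) = −0.045, so p = 218.125 − 0.045q.
Supply slope = (217.88 − 113.8)/(1611 − 310) = 0.08, so p = 89 + 0.08q.
Competitive equilibrium: 218.125 − 0.045q = 89 + 0.08q → q* = 1033, p* = 171.64.
A tax t gives Δq = t/0.125 and wedge t, so DWL = t²/0.25.
t²/0.25 = 3069.16 → t² = 767.29 → t = 27.7.

27.7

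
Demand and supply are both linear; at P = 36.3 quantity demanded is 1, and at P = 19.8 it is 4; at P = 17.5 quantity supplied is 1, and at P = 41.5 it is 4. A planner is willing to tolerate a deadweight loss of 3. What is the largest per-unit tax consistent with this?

Demand slope = (19.8 − 36.3)/(4 − 1) = −5.5, so P = 41.8 − 5.5Q.
Supply slope = (41.5 − 17.5)/(4 − 1) = 8, so P = 9.5 + 8Q.
Competitive equilibrium: 41.8 − 5.5Q = 9.5 + 8Q → Q* = 2.3926, P* = 28.6407.
A tax t gives ΔQ = t/13.5 and wedge t, so DWL = t²/27.
t²/27 = 3 → t² = 81 → t = 9.

9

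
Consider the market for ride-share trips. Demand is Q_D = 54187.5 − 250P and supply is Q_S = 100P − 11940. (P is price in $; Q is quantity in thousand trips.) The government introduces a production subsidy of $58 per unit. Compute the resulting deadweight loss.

$120142.86 thousand

In inverse form: demand P = 216.75 − 0.004Q, supply P = 119.4 + 0.01Q.
Competitive equilibrium: 216.75 − 0.004Q = 119.4 + 0.01Q → Q* = 6953.5714, P* = 188.9357.
The subsidy lowers effective supply by 58: P = 61.4 + 0.01Q.
New quantity: 216.75 − 0.004Q = 61.4 + 0.01Q → Q' = 11096.4286.
Overproduction ΔQ = 11096.4286 − 6953.5714 = 4142.8572; wedge = subsidy = 58.
The triangle = ½ × 4142.8572 × 58 = $120142.86 thousand.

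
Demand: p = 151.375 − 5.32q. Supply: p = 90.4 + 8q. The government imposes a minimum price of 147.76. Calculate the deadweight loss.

101.20

Competitive equilibrium: 151.375 − 5.32q = 90.4 + 8q → q* = 4.5777, p* = 127.02162.
At the floor p = 147.76, quantity demanded = (151.375 − 147.76)/5.32 = 0.67951.
Sellers' marginal cost at q' = 0.67951: 90.4 + 8·0.67951 = 95.83608.
Δq = 4.5777 − 0.67951 = 3.89819; wedge = 147.76 − 95.83608 = 51.92392.
Deadweight loss = ½ × 3.89819 × 51.92392 = 101.20.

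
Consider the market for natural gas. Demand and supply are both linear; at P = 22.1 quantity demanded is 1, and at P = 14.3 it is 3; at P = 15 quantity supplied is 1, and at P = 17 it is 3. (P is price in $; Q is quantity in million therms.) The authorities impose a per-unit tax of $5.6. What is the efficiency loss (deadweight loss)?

Demand slope = (14.3 − 22.1)/(3 − 1) = −3.9, so P = 26 − 3.9Q.
Supply slope = (17 − 15)/(3 − 1) = 1, so P = 14 + Q.
Competitive equilibrium: 26 − 3.9Q = 14 + Q → Q* = 2.449, P* = 16.449.
With the tax, the buyer price exceeds the seller price by 5.6: (26 − 3.9Q) − (14 + Q) = 5.6 → Q' = 1.3061.
ΔQ = 2.449 − 1.3061 = 1.1429; the wedge equals the tax, 5.6.
Deadweight loss = ½ × 1.1429 × 5.6 = $3.20 million.

$3.20 million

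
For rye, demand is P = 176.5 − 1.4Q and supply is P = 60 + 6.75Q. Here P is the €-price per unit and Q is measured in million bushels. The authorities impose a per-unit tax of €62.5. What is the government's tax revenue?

€414.11 million

Competitive equilibrium: 176.5 − 1.4Q = 60 + 6.75Q → Q* = 14.2945, P* = 156.4877.
With the tax, the buyer price exceeds the seller price by 62.5: (176.5 − 1.4Q) − (60 + 6.75Q) = 62.5 → Q' = 6.6258.
Tax revenue = 62.5 × 6.6258 = €414.11 million.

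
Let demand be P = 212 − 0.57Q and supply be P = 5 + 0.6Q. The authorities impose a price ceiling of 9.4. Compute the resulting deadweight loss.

16825

Competitive equilibrium: 212 − 0.57Q = 5 + 0.6Q → Q* = 176.9231, P* = 111.1538.
At the ceiling P = 9.4, quantity supplied = (9.4 − 5)/0.6 = 7.3333.
Willingness to pay at Q' = 7.3333: 212 − 0.57·7.3333 = 207.82.
ΔQ = 176.9231 − 7.3333 = 169.5898; wedge = 207.82 − 9.4 = 198.42.
Deadweight loss = ½ × 169.5898 × 198.42 = 16825.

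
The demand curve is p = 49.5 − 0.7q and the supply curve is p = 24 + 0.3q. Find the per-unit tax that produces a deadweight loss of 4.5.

Competitive equilibrium: 49.5 − 0.7q = 24 + 0.3q → q* = 25.5, p* = 31.65.
A tax t gives Δq = t/1 and wedge t, so DWL = t²/2.
t²/2 = 4.5 → t² = 9 → t = 3.

3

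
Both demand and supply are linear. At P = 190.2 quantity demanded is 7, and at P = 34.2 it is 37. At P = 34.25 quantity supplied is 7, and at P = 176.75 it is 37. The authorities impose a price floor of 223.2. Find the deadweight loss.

Demand slope = (34.2 − 190.2)/(37 − 7) = −5.2, so P = 226.6 − 5.2Q.
Supply slope = (176.75 − 34.25)/(37 − 7) = 4.75, so P = 1 + 4.75Q.
Competitive equilibrium: 226.6 − 5.2Q = 1 + 4.75Q → Q* = 22.67337, P* = 108.69849.
At the floor P = 223.2, quantity demanded = (226.6 − 223.2)/5.2 = 0.65385.
Sellers' marginal cost at Q' = 0.65385: 1 + 4.75·0.65385 = 4.10579.
ΔQ = 22.67337 − 0.65385 = 22.01952; wedge = 223.2 − 4.10579 = 219.09421.
Deadweight loss = ½ × 22.01952 × 219.09421 = 2412.17.

2412.17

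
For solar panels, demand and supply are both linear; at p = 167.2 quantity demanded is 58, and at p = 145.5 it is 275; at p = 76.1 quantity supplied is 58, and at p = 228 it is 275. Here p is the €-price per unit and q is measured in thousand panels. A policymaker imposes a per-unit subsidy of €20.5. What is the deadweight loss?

Demand slope = (145.5 − 167.2)/(275 − 58) = −0.1, so p = 173 − 0.1q.
Supply slope = (228 − 76.1)/(275 − 58) = 0.7, so p = 35.5 + 0.7q.
Competitive equilibrium: 173 − 0.1q = 35.5 + 0.7q → q* = 171.875, p* = 155.8125.
The subsidy lowers effective supply by 20.5: p = 15 + 0.7q.
New quantity: 173 − 0.1q = 15 + 0.7q → q' = 197.5.
Overproduction Δq = 197.5 − 171.875 = 25.625; wedge = subsidy = 20.5.
The triangle = ½ × 25.625 × 20.5 = €262.66 thousand.

€262.66 thousand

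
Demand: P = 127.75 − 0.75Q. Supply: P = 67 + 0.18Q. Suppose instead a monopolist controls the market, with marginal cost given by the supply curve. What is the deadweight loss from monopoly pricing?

395.44

Competitive equilibrium: 127.75 − 0.75Q = 67 + 0.18Q → Q* = 65.3226, P* = 78.7581.
Marginal revenue: MR = 127.75 − 1.5Q. Set MR = MC: 127.75 − 1.5Q = 67 + 0.18Q → Q_m = 36.1607.
Price P_m = 127.75 − 0.75·36.1607 = 100.6295; MC(Q_m) = 67 + 0.18·36.1607 = 73.5089.
Competitive Q* = 65.3226, so ΔQ = 29.1619; wedge = 100.6295 − 73.5089 = 27.1206.
Deadweight loss = ½ × 29.1619 × 27.1206 = 395.44.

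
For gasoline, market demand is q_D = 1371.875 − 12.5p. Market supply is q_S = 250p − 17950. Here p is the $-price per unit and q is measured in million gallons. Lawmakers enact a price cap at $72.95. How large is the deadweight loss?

In inverse form: demand p = 109.75 − 0.08q, supply p = 71.8 + 0.004q.
Competitive equilibrium: 109.75 − 0.08q = 71.8 + 0.004q → q* = 451.7857, p* = 73.6071.
At the ceiling p = 72.95, quantity supplied = (72.95 − 71.8)/0.004 = 287.5.
Willingness to pay at q' = 287.5: 109.75 − 0.08·287.5 = 86.75.
Δq = 451.7857 − 287.5 = 164.2857; wedge = 86.75 − 72.95 = 13.8.
Deadweight loss = ½ × 164.2857 × 13.8 = $1133.57 million.

$1133.57 million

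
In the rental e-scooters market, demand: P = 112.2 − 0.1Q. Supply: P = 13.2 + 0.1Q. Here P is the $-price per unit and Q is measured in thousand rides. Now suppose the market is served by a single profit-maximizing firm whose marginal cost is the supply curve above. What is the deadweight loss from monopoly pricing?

$2722.50 thousand

Competitive equilibrium: 112.2 − 0.1Q = 13.2 + 0.1Q → Q* = 495, P* = 62.7.
Marginal revenue: MR = 112.2 − 0.2Q. Set MR = MC: 112.2 − 0.2Q = 13.2 + 0.1Q → Q_m = 330.
Price P_m = 112.2 − 0.1·330 = 79.2; MC(Q_m) = 13.2 + 0.1·330 = 46.2.
Competitive Q* = 495, so ΔQ = 165; wedge = 79.2 − 46.2 = 33.
The triangle = ½ × 165 × 33 = $2722.50 thousand.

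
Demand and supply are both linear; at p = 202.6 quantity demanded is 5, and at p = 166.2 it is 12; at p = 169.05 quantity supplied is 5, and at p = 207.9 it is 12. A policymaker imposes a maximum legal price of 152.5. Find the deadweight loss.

200.19

Demand slope = (166.2 − 202.6)/(12 − 5) = −5.2, so p = 228.6 − 5.2q.
Supply slope = (207.9 − 169.05)/(12 − 5) = 5.55, so p = 141.3 + 5.55q.
Competitive equilibrium: 228.6 − 5.2q = 141.3 + 5.55q → q* = 8.1209, p* = 186.3712.
At the ceiling p = 152.5, quantity supplied = (152.5 − 141.3)/5.55 = 2.018.
Willingness to pay at q' = 2.018: 228.6 − 5.2·2.018 = 218.1064.
Δq = 8.1209 − 2.018 = 6.1029; wedge = 218.1064 − 152.5 = 65.6064.
The triangle = ½ × 6.1029 × 65.6064 = 200.19.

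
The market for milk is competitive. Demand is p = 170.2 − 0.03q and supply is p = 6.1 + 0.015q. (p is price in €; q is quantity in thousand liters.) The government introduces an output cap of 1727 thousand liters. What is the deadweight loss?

Competitive equilibrium: 170.2 − 0.03q = 6.1 + 0.015q → q* = 3646.6667, p* = 60.8.
At q = 1727: demand price = 170.2 − 0.03·1727 = 118.39; supply price = 6.1 + 0.015·1727 = 32.005.
Δq = 3646.6667 − 1727 = 1919.6667; wedge = 118.39 − 32.005 = 86.385.
The triangle = ½ × 1919.6667 × 86.385 = €82915.20 thousand.

€82915.20 thousand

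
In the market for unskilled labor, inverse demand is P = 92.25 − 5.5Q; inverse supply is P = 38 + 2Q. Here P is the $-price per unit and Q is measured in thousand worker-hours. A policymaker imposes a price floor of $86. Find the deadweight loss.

Competitive equilibrium: 92.25 − 5.5Q = 38 + 2Q → Q* = 7.2333, P* = 52.4667.
At the floor P = 86, quantity demanded = (92.25 − 86)/5.5 = 1.1364.
Sellers' marginal cost at Q' = 1.1364: 38 + 2·1.1364 = 40.2728.
ΔQ = 7.2333 − 1.1364 = 6.0969; wedge = 86 − 40.2728 = 45.7272.
DWL = ½ × 6.0969 × 45.7272 = $139.40 thousand.

$139.40 thousand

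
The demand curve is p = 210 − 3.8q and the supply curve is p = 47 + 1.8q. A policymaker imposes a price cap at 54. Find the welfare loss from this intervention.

1780.69

Competitive equilibrium: 210 − 3.8q = 47 + 1.8q → q* = 29.10714, p* = 99.39286.
At the ceiling p = 54, quantity supplied = (54 − 47)/1.8 = 3.88889.
Willingness to pay at q' = 3.88889: 210 − 3.8·3.88889 = 195.22222.
Δq = 29.10714 − 3.88889 = 25.21825; wedge = 195.22222 − 54 = 141.22222.
Welfare loss = ½ × 25.21825 × 141.22222 = 1780.69.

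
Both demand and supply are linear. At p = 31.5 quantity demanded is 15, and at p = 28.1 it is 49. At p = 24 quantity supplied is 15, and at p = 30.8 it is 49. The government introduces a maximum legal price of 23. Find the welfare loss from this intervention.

Demand slope = (28.1 − 31.5)/(49 − 15) = −0.1, so p = 33 − 0.1q.
Supply slope = (30.8 − 24)/(49 − 15) = 0.2, so p = 21 + 0.2q.
Competitive equilibrium: 33 − 0.1q = 21 + 0.2q → q* = 40, p* = 29.
At the ceiling p = 23, quantity supplied = (23 − 21)/0.2 = 10.
Willingness to pay at q' = 10: 33 − 0.1·10 = 32.
Δq = 40 − 10 = 30; wedge = 32 − 23 = 9.
The triangle = ½ × 30 × 9 = 135.

135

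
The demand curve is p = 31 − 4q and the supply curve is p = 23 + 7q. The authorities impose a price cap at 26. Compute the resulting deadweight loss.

0.49

Competitive equilibrium: 31 − 4q = 23 + 7q → q* = 0.7273, p* = 28.0909.
At the ceiling p = 26, quantity supplied = (26 − 23)/7 = 0.4286.
Willingness to pay at q' = 0.4286: 31 − 4·0.4286 = 29.2856.
Δq = 0.7273 − 0.4286 = 0.2987; wedge = 29.2856 − 26 = 3.2856.
Welfare loss = ½ × 0.2987 × 3.2856 = 0.49.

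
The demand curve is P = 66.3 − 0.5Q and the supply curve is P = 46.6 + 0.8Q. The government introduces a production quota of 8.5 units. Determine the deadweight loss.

28.78

Competitive equilibrium: 66.3 − 0.5Q = 46.6 + 0.8Q → Q* = 15.1538, P* = 58.7231.
At Q = 8.5: demand price = 66.3 − 0.5·8.5 = 62.05; supply price = 46.6 + 0.8·8.5 = 53.4.
ΔQ = 15.1538 − 8.5 = 6.6538; wedge = 62.05 − 53.4 = 8.65.
The triangle = ½ × 6.6538 × 8.65 = 28.78.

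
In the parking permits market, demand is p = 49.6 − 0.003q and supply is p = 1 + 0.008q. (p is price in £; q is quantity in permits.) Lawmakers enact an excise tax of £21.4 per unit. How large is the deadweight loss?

Competitive equilibrium: 49.6 − 0.003q = 1 + 0.008q → q* = 4418.1818, p* = 36.3455.
With the tax, the buyer price exceeds the seller price by 21.4: (49.6 − 0.003q) − (1 + 0.008q) = 21.4 → q' = 2472.7273.
Δq = 4418.1818 − 2472.7273 = 1945.4545; the wedge equals the tax, 21.4.
Welfare loss = ½ × 1945.4545 × 21.4 = £20816.36.

£20816.36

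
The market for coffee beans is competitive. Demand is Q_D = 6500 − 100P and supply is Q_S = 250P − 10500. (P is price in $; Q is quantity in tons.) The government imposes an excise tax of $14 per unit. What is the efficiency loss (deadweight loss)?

$7000

In inverse form: demand P = 65 − 0.01Q, supply P = 42 + 0.004Q.
Competitive equilibrium: 65 − 0.01Q = 42 + 0.004Q → Q* = 1642.8571, P* = 48.5714.
With the tax, the buyer price exceeds the seller price by 14: (65 − 0.01Q) − (42 + 0.004Q) = 14 → Q' = 642.8571.
ΔQ = 1642.8571 − 642.8571 = 1000; the wedge equals the tax, 14.
Deadweight loss = ½ × 1000 × 14 = $7000.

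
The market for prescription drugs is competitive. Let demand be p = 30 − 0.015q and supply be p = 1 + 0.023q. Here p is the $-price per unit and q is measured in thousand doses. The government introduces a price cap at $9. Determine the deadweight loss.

$3277.51 thousand

Competitive equilibrium: 30 − 0.015q = 1 + 0.023q → q* = 763.1579, p* = 18.5526.
At the ceiling p = 9, quantity supplied = (9 − 1)/0.023 = 347.8261.
Willingness to pay at q' = 347.8261: 30 − 0.015·347.8261 = 24.7826.
Δq = 763.1579 − 347.8261 = 415.3318; wedge = 24.7826 − 9 = 15.7826.
Welfare loss = ½ × 415.3318 × 15.7826 = $3277.51 thousand.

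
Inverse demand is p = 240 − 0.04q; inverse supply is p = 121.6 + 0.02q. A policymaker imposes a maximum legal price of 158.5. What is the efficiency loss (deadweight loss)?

Competitive equilibrium: 240 − 0.04q = 121.6 + 0.02q → q* = 1973.3333, p* = 161.0667.
At the ceiling p = 158.5, quantity supplied = (158.5 − 121.6)/0.02 = 1845.
Willingness to pay at q' = 1845: 240 − 0.04·1845 = 166.2.
Δq = 1973.3333 − 1845 = 128.3333; wedge = 166.2 − 158.5 = 7.7.
DWL = ½ × 128.3333 × 7.7 = 494.08.

494.08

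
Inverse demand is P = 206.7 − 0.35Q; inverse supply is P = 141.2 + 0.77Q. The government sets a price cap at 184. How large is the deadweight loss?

4.70

Competitive equilibrium: 206.7 − 0.35Q = 141.2 + 0.77Q → Q* = 58.4821, P* = 186.2313.
At the ceiling P = 184, quantity supplied = (184 − 141.2)/0.77 = 55.5844.
Willingness to pay at Q' = 55.5844: 206.7 − 0.35·55.5844 = 187.2455.
ΔQ = 58.4821 − 55.5844 = 2.8977; wedge = 187.2455 − 184 = 3.2455.
DWL = ½ × 2.8977 × 3.2455 = 4.70.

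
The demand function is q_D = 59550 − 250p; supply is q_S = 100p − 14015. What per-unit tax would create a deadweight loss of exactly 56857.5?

In inverse form: demand p = 238.2 − 0.004q, supply p = 140.15 + 0.01q.
Competitive equilibrium: 238.2 − 0.004q = 140.15 + 0.01q → q* = 7003.5714, p* = 210.1857.
A tax t gives Δq = t/0.014 and wedge t, so DWL = t²/0.028.
t²/0.028 = 56857.5 → t² = 1592.01 → t = 39.9.

39.9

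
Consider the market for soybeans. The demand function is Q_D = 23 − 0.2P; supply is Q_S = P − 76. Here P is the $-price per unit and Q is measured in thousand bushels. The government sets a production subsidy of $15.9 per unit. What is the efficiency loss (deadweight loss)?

$21.07 thousand

In inverse form: demand P = 115 − 5Q, supply P = 76 + Q.
Competitive equilibrium: 115 − 5Q = 76 + Q → Q* = 6.5, P* = 82.5.
The subsidy lowers effective supply by 15.9: P = 60.1 + Q.
New quantity: 115 − 5Q = 60.1 + Q → Q' = 9.15.
Overproduction ΔQ = 9.15 − 6.5 = 2.65; wedge = subsidy = 15.9.
Welfare loss = ½ × 2.65 × 15.9 = $21.07 thousand.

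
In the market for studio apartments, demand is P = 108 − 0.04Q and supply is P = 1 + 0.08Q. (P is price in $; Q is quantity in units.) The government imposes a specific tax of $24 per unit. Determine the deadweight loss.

$2400

Competitive equilibrium: 108 − 0.04Q = 1 + 0.08Q → Q* = 891.6667, P* = 72.3333.
With the tax, the buyer price exceeds the seller price by 24: (108 − 0.04Q) − (1 + 0.08Q) = 24 → Q' = 691.6667.
ΔQ = 891.6667 − 691.6667 = 200; the wedge equals the tax, 24.
Deadweight loss = ½ × 200 × 24 = $2400.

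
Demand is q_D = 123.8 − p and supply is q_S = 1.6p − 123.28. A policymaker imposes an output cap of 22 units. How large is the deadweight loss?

37.23

In inverse form: demand p = 123.8 − q, supply p = 77.05 + 0.625q.
Competitive equilibrium: 123.8 − q = 77.05 + 0.625q → q* = 28.7692, p* = 95.0308.
At q = 22: demand price = 123.8 − 1·22 = 101.8; supply price = 77.05 + 0.625·22 = 90.8.
Δq = 28.7692 − 22 = 6.7692; wedge = 101.8 − 90.8 = 11.
The triangle = ½ × 6.7692 × 11 = 37.23.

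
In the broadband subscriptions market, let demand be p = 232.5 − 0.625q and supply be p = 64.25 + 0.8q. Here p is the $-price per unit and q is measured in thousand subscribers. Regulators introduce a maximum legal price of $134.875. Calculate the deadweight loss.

$632.26 thousand

Competitive equilibrium: 232.5 − 0.625q = 64.25 + 0.8q → q* = 118.0702, p* = 158.7061.
At the ceiling p = 134.875, quantity supplied = (134.875 − 64.25)/0.8 = 88.2813.
Willingness to pay at q' = 88.2813: 232.5 − 0.625·88.2813 = 177.3242.
Δq = 118.0702 − 88.2813 = 29.7889; wedge = 177.3242 − 134.875 = 42.4492.
DWL = ½ × 29.7889 × 42.4492 = $632.26 thousand.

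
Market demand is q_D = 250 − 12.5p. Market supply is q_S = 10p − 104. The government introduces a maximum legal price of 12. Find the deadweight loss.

In inverse form: demand p = 20 − 0.08q, supply p = 10.4 + 0.1q.
Competitive equilibrium: 20 − 0.08q = 10.4 + 0.1q → q* = 53.3333, p* = 15.7333.
At the ceiling p = 12, quantity supplied = (12 − 10.4)/0.1 = 16.
Willingness to pay at q' = 16: 20 − 0.08·16 = 18.72.
Δq = 53.3333 − 16 = 37.3333; wedge = 18.72 − 12 = 6.72.
The triangle = ½ × 37.3333 × 6.72 = 125.44.

125.44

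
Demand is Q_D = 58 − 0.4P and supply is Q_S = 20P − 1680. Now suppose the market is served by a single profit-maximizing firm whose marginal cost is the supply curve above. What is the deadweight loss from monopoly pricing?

178.81

In inverse form: demand P = 145 − 2.5Q, supply P = 84 + 0.05Q.
Competitive equilibrium: 145 − 2.5Q = 84 + 0.05Q → Q* = 23.9216, P* = 85.1961.
Marginal revenue: MR = 145 − 5Q. Set MR = MC: 145 − 5Q = 84 + 0.05Q → Q_m = 12.0792.
Price P_m = 145 − 2.5·12.0792 = 114.802; MC(Q_m) = 84 + 0.05·12.0792 = 84.604.
Competitive Q* = 23.9216, so ΔQ = 11.8424; wedge = 114.802 − 84.604 = 30.198.
DWL = ½ × 11.8424 × 30.198 = 178.81.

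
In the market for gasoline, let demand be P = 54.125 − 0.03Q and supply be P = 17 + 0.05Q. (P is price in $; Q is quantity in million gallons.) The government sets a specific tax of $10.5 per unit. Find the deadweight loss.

$689.06 million

Competitive equilibrium: 54.125 − 0.03Q = 17 + 0.05Q → Q* = 464.0625, P* = 40.2031.
With the tax, the buyer price exceeds the seller price by 10.5: (54.125 − 0.03Q) − (17 + 0.05Q) = 10.5 → Q' = 332.8125.
ΔQ = 464.0625 − 332.8125 = 131.25; the wedge equals the tax, 10.5.
Deadweight loss = ½ × 131.25 × 10.5 = $689.06 million.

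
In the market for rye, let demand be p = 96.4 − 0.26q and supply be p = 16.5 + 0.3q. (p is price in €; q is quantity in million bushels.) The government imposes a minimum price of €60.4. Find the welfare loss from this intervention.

Competitive equilibrium: 96.4 − 0.26q = 16.5 + 0.3q → q* = 142.6786, p* = 59.3036.
At the floor p = 60.4, quantity demanded = (96.4 − 60.4)/0.26 = 138.4615.
Sellers' marginal cost at q' = 138.4615: 16.5 + 0.3·138.4615 = 58.0385.
Δq = 142.6786 − 138.4615 = 4.2171; wedge = 60.4 − 58.0385 = 2.3615.
The triangle = ½ × 4.2171 × 2.3615 = €4.98 million.

€4.98 million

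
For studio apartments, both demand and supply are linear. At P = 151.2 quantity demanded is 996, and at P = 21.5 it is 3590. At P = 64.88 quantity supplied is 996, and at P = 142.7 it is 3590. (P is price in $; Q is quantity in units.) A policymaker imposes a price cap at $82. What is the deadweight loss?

Demand slope = (21.5 − 151.2)/(3590 − 996) = −0.05, so P = 201 − 0.05Q.
Supply slope = (142.7 − 64.88)/(3590 − 996) = 0.03, so P = 35 + 0.03Q.
Competitive equilibrium: 201 − 0.05Q = 35 + 0.03Q → Q* = 2075, P* = 97.25.
At the ceiling P = 82, quantity supplied = (82 − 35)/0.03 = 1566.66667.
Willingness to pay at Q' = 1566.66667: 201 − 0.05·1566.66667 = 122.66667.
ΔQ = 2075 − 1566.66667 = 508.33333; wedge = 122.66667 − 82 = 40.66667.
The triangle = ½ × 508.33333 × 40.66667 = $10336.11.

$10336.11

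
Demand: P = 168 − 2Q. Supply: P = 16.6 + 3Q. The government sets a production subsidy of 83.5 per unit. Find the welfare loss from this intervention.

697.225

Competitive equilibrium: 168 − 2Q = 16.6 + 3Q → Q* = 30.28, P* = 107.44.
The subsidy lowers effective supply by 83.5: P = 3Q − 66.9.
New quantity: 168 − 2Q = 3Q − 66.9 → Q' = 46.98.
Overproduction ΔQ = 46.98 − 30.28 = 16.7; wedge = subsidy = 83.5.
DWL = ½ × 16.7 × 83.5 = 697.225.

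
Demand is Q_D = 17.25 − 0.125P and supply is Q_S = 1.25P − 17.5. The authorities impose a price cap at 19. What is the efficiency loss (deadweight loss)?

270.51

In inverse form: demand P = 138 − 8Q, supply P = 14 + 0.8Q.
Competitive equilibrium: 138 − 8Q = 14 + 0.8Q → Q* = 14.0909, P* = 25.2727.
At the ceiling P = 19, quantity supplied = (19 − 14)/0.8 = 6.25.
Willingness to pay at Q' = 6.25: 138 − 8·6.25 = 88.
ΔQ = 14.0909 − 6.25 = 7.8409; wedge = 88 − 19 = 69.
DWL = ½ × 7.8409 × 69 = 270.51.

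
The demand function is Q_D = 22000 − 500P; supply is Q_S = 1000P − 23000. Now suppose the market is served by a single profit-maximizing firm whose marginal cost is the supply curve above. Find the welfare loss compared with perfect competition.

In inverse form: demand P = 44 − 0.002Q, supply P = 23 + 0.001Q.
Competitive equilibrium: 44 − 0.002Q = 23 + 0.001Q → Q* = 7000, P* = 30.
Marginal revenue: MR = 44 − 0.004Q. Set MR = MC: 44 − 0.004Q = 23 + 0.001Q → Q_m = 4200.
Price P_m = 44 − 0.002·4200 = 35.6; MC(Q_m) = 23 + 0.001·4200 = 27.2.
Competitive Q* = 7000, so ΔQ = 2800; wedge = 35.6 − 27.2 = 8.4.
Welfare loss = ½ × 2800 × 8.4 = 11760.

11760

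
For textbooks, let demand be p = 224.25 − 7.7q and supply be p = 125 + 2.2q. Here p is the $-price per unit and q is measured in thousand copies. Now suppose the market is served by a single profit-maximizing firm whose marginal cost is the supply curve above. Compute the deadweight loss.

$95.23 thousand

Competitive equilibrium: 224.25 − 7.7q = 125 + 2.2q → q* = 10.0253, p* = 147.0556.
Marginal revenue: MR = 224.25 − 15.4q. Set MR = MC: 224.25 − 15.4q = 125 + 2.2q → q_m = 5.6392.
Price p_m = 224.25 − 7.7·5.6392 = 180.8282; MC(q_m) = 125 + 2.2·5.6392 = 137.4062.
Competitive q* = 10.0253, so Δq = 4.3861; wedge = 180.8282 − 137.4062 = 43.422.
Deadweight loss = ½ × 4.3861 × 43.422 = $95.23 thousand.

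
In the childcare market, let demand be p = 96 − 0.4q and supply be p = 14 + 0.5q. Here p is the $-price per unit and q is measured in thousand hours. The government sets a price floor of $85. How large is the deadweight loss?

Competitive equilibrium: 96 − 0.4q = 14 + 0.5q → q* = 91.1111, p* = 59.5556.
At the floor p = 85, quantity demanded = (96 − 85)/0.4 = 27.5.
Sellers' marginal cost at q' = 27.5: 14 + 0.5·27.5 = 27.75.
Δq = 91.1111 − 27.5 = 63.6111; wedge = 85 − 27.75 = 57.25.
Deadweight loss = ½ × 63.6111 × 57.25 = $1820.87 thousand.

$1820.87 thousand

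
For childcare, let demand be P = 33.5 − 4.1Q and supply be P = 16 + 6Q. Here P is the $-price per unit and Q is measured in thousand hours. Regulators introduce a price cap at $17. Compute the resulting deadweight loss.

$12.38 thousand

Competitive equilibrium: 33.5 − 4.1Q = 16 + 6Q → Q* = 1.7327, P* = 26.396.
At the ceiling P = 17, quantity supplied = (17 − 16)/6 = 0.1667.
Willingness to pay at Q' = 0.1667: 33.5 − 4.1·0.1667 = 32.8165.
ΔQ = 1.7327 − 0.1667 = 1.566; wedge = 32.8165 − 17 = 15.8165.
Welfare loss = ½ × 1.566 × 15.8165 = $12.38 thousand.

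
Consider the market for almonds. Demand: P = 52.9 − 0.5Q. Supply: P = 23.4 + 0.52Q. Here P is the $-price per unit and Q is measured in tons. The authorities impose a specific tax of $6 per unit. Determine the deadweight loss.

$17.65

Competitive equilibrium: 52.9 − 0.5Q = 23.4 + 0.52Q → Q* = 28.9216, P* = 38.4392.
With the tax, the buyer price exceeds the seller price by 6: (52.9 − 0.5Q) − (23.4 + 0.52Q) = 6 → Q' = 23.0392.
ΔQ = 28.9216 − 23.0392 = 5.8824; the wedge equals the tax, 6.
Deadweight loss = ½ × 5.8824 × 6 = $17.65.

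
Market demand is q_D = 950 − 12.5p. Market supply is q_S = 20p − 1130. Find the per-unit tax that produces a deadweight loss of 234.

In inverse form: demand p = 76 − 0.08q, supply p = 56.5 + 0.05q.
Competitive equilibrium: 76 − 0.08q = 56.5 + 0.05q → q* = 150, p* = 64.
A tax t gives Δq = t/0.13 and wedge t, so DWL = t²/0.26.
t²/0.26 = 234 → t² = 60.84 → t = 7.8.

7.8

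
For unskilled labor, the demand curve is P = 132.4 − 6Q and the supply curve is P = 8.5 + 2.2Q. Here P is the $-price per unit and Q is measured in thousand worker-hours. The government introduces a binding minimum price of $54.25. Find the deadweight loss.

Competitive equilibrium: 132.4 − 6Q = 8.5 + 2.2Q → Q* = 15.1098, P* = 41.7415.
At the floor P = 54.25, quantity demanded = (132.4 − 54.25)/6 = 13.025.
Sellers' marginal cost at Q' = 13.025: 8.5 + 2.2·13.025 = 37.155.
ΔQ = 15.1098 − 13.025 = 2.0848; wedge = 54.25 − 37.155 = 17.095.
Welfare loss = ½ × 2.0848 × 17.095 = $17.82 thousand.

$17.82 thousand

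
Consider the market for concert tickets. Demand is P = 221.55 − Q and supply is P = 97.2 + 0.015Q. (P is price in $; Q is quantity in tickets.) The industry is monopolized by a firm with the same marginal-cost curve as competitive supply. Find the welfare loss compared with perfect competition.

Competitive equilibrium: 221.55 − Q = 97.2 + 0.015Q → Q* = 122.5123, P* = 99.0377.
Marginal revenue: MR = 221.55 − 2Q. Set MR = MC: 221.55 − 2Q = 97.2 + 0.015Q → Q_m = 61.7122.
Price P_m = 221.55 − 1·61.7122 = 159.8378; MC(Q_m) = 97.2 + 0.015·61.7122 = 98.1257.
Competitive Q* = 122.5123, so ΔQ = 60.8001; wedge = 159.8378 − 98.1257 = 61.7121.
Deadweight loss = ½ × 60.8001 × 61.7121 = $1876.05.

$1876.05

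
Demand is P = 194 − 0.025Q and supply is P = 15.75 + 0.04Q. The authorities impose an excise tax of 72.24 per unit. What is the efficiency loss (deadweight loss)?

40143.21

Competitive equilibrium: 194 − 0.025Q = 15.75 + 0.04Q → Q* = 2742.3077, P* = 125.4423.
With the tax, the buyer price exceeds the seller price by 72.24: (194 − 0.025Q) − (15.75 + 0.04Q) = 72.24 → Q' = 1630.9231.
ΔQ = 2742.3077 − 1630.9231 = 1111.3846; the wedge equals the tax, 72.24.
Welfare loss = ½ × 1111.3846 × 72.24 = 40143.21.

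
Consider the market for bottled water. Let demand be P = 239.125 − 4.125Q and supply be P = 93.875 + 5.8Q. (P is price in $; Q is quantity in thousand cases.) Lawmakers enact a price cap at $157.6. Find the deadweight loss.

$66.03 thousand

Competitive equilibrium: 239.125 − 4.125Q = 93.875 + 5.8Q → Q* = 14.6348, P* = 178.7566.
At the ceiling P = 157.6, quantity supplied = (157.6 − 93.875)/5.8 = 10.9871.
Willingness to pay at Q' = 10.9871: 239.125 − 4.125·10.9871 = 193.8032.
ΔQ = 14.6348 − 10.9871 = 3.6477; wedge = 193.8032 − 157.6 = 36.2032.
The triangle = ½ × 3.6477 × 36.2032 = $66.03 thousand.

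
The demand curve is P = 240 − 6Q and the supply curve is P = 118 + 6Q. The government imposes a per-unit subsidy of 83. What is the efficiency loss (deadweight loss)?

287.04

Competitive equilibrium: 240 − 6Q = 118 + 6Q → Q* = 10.1667, P* = 179.
The subsidy lowers effective supply by 83: P = 35 + 6Q.
New quantity: 240 − 6Q = 35 + 6Q → Q' = 17.0833.
Overproduction ΔQ = 17.0833 − 10.1667 = 6.9166; wedge = subsidy = 83.
Welfare loss = ½ × 6.9166 × 83 = 287.04.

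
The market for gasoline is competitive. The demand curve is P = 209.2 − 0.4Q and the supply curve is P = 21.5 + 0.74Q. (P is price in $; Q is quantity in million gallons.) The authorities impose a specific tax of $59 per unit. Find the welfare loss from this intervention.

$1526.75 million

Competitive equilibrium: 209.2 − 0.4Q = 21.5 + 0.74Q → Q* = 164.6491, P* = 143.3404.
With the tax, the buyer price exceeds the seller price by 59: (209.2 − 0.4Q) − (21.5 + 0.74Q) = 59 → Q' = 112.8947.
ΔQ = 164.6491 − 112.8947 = 51.7544; the wedge equals the tax, 59.
The triangle = ½ × 51.7544 × 59 = $1526.75 million.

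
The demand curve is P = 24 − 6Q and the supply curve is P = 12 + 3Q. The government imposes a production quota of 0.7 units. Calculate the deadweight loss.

Competitive equilibrium: 24 − 6Q = 12 + 3Q → Q* = 1.3333, P* = 16.
At Q = 0.7: demand price = 24 − 6·0.7 = 19.8; supply price = 12 + 3·0.7 = 14.1.
ΔQ = 1.3333 − 0.7 = 0.6333; wedge = 19.8 − 14.1 = 5.7.
Deadweight loss = ½ × 0.6333 × 5.7 = 1.805.

1.805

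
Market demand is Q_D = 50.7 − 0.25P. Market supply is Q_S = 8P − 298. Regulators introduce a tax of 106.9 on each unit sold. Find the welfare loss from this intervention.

In inverse form: demand P = 202.8 − 4Q, supply P = 37.25 + 0.125Q.
Competitive equilibrium: 202.8 − 4Q = 37.25 + 0.125Q → Q* = 40.1333, P* = 42.2667.
With the tax, the buyer price exceeds the seller price by 106.9: (202.8 − 4Q) − (37.25 + 0.125Q) = 106.9 → Q' = 14.2182.
ΔQ = 40.1333 − 14.2182 = 25.9151; the wedge equals the tax, 106.9.
Deadweight loss = ½ × 25.9151 × 106.9 = 1385.16.

1385.16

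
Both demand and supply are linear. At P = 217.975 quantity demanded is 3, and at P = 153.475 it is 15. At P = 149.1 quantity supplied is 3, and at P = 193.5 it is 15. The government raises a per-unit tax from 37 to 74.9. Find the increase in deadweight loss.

Demand slope = (153.475 − 217.975)/(15 − 3) = −5.375, so P = 234.1 − 5.375Q.
Supply slope = (193.5 − 149.1)/(15 − 3) = 3.7, so P = 138 + 3.7Q.
Competitive equilibrium: 234.1 − 5.375Q = 138 + 3.7Q → Q* = 10.5895, P* = 177.1813.
For a per-unit tax t: ΔQ = t/9.075, so DWL = ½·t·(t/9.075) = t²/18.15.
At t = 37: DWL = 75.427. At t = 74.9: DWL = 309.091.
Increase = 309.091 − 75.427 = 233.66.

233.66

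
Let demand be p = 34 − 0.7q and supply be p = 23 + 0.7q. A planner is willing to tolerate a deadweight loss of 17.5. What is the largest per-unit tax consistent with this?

7

Competitive equilibrium: 34 − 0.7q = 23 + 0.7q → q* = 7.8571, p* = 28.5.
A tax t gives Δq = t/1.4 and wedge t, so DWL = t²/2.8.
t²/2.8 = 17.5 → t² = 49 → t = 7.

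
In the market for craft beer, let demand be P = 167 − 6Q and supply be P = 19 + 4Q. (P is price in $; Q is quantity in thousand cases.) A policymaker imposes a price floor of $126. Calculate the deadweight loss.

Competitive equilibrium: 167 − 6Q = 19 + 4Q → Q* = 14.8, P* = 78.2.
At the floor P = 126, quantity demanded = (167 − 126)/6 = 6.8333.
Sellers' marginal cost at Q' = 6.8333: 19 + 4·6.8333 = 46.3332.
ΔQ = 14.8 − 6.8333 = 7.9667; wedge = 126 − 46.3332 = 79.6668.
Welfare loss = ½ × 7.9667 × 79.6668 = $317.34 thousand.

$317.34 thousand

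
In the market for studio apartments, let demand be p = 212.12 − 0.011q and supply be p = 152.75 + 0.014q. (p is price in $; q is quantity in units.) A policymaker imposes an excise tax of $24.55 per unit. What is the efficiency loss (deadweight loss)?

Competitive equilibrium: 212.12 − 0.011q = 152.75 + 0.014q → q* = 2374.8, p* = 185.9972.
With the tax, the buyer price exceeds the seller price by 24.55: (212.12 − 0.011q) − (152.75 + 0.014q) = 24.55 → q' = 1392.8.
Δq = 2374.8 − 1392.8 = 982; the wedge equals the tax, 24.55.
Deadweight loss = ½ × 982 × 24.55 = $12054.05.

$12054.05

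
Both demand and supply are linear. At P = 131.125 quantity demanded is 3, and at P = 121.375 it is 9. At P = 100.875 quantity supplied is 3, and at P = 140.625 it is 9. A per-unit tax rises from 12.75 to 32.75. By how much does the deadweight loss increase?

Demand slope = (121.375 − 131.125)/(9 − 3) = −1.625, so P = 136 − 1.625Q.
Supply slope = (140.625 − 100.875)/(9 − 3) = 6.625, so P = 81 + 6.625Q.
Competitive equilibrium: 136 − 1.625Q = 81 + 6.625Q → Q* = 6.6667, P* = 125.1667.
For a per-unit tax t: ΔQ = t/8.25, so DWL = ½·t·(t/8.25) = t²/16.5.
At t = 12.75: DWL = 9.852. At t = 32.75: DWL = 65.004.
Increase = 65.004 − 9.852 = 55.15.

55.15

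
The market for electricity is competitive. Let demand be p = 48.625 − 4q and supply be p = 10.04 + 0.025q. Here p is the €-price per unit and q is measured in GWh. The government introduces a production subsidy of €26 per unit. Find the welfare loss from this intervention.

Competitive equilibrium: 48.625 − 4q = 10.04 + 0.025q → q* = 9.5863, p* = 10.2797.
The subsidy lowers effective supply by 26: p = 0.025q − 15.96.
New quantity: 48.625 − 4q = 0.025q − 15.96 → q' = 16.046.
Overproduction Δq = 16.046 − 9.5863 = 6.4597; wedge = subsidy = 26.
Welfare loss = ½ × 6.4597 × 26 = €83.98.

€83.98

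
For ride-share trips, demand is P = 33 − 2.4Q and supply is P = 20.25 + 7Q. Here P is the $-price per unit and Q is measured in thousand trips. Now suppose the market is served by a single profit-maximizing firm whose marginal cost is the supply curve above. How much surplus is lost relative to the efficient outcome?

$0.36 thousand

Competitive equilibrium: 33 − 2.4Q = 20.25 + 7Q → Q* = 1.3564, P* = 29.7447.
Marginal revenue: MR = 33 − 4.8Q. Set MR = MC: 33 − 4.8Q = 20.25 + 7Q → Q_m = 1.0805.
Price P_m = 33 − 2.4·1.0805 = 30.4068; MC(Q_m) = 20.25 + 7·1.0805 = 27.8135.
Competitive Q* = 1.3564, so ΔQ = 0.2759; wedge = 30.4068 − 27.8135 = 2.5933.
The triangle = ½ × 0.2759 × 2.5933 = $0.36 thousand.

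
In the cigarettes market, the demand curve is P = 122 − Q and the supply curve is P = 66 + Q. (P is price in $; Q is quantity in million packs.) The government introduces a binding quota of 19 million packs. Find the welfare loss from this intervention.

Competitive equilibrium: 122 − Q = 66 + Q → Q* = 28, P* = 94.
At Q = 19: demand price = 122 − 1·19 = 103; supply price = 66 + 1·19 = 85.
ΔQ = 28 − 19 = 9; wedge = 103 − 85 = 18.
Welfare loss = ½ × 9 × 18 = $81 million.

$81 million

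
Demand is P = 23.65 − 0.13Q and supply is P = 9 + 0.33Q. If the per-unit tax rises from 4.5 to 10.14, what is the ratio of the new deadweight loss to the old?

Competitive equilibrium: 23.65 − 0.13Q = 9 + 0.33Q → Q* = 31.8478, P* = 19.5098.
For a per-unit tax t: ΔQ = t/0.46, so DWL = ½·t·(t/0.46) = t²/0.92.
At t = 4.5: DWL = 22.011. At t = 10.14: DWL = 111.760.
Ratio = (10.14/4.5)² = 5.078.

5.078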